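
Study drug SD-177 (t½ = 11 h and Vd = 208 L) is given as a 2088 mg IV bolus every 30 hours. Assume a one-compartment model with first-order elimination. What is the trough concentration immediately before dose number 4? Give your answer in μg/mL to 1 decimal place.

1.8 μg/mL

f = (1/2)^(τ/t½) = (1/2)^(30/11) ≈ 0.1510.
C₀ = D/Vd = 2088/208 ≈ 10.038 μg/mL.
Before the 4th dose, 3 doses have been given. Superposition: Cmin = C₀·(f + f² + … + f^3).
≈ 10.038 × (0.1510 + 0.0228 + 0.0034) ≈ 10.038 × 0.1772 ≈ 1.779 μg/mL.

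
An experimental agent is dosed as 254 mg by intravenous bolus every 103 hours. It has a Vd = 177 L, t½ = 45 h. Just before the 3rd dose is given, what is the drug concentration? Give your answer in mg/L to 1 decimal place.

f = (1/2)^(τ/t½) = (1/2)^(103/45) ≈ 0.2046.
C₀ = D/Vd = 254/177 ≈ 1.435 mg/L.
Before the 3rd dose, 2 doses have been given. Superposition: Cmin = C₀·(f + f²).
≈ 1.435 × (0.2046 + 0.0419) ≈ 1.435 × 0.2465 ≈ 0.354 mg/L.

0.4 mg/L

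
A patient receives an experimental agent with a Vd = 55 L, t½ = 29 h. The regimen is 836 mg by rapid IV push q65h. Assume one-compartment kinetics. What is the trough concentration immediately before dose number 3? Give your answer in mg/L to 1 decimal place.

f = (1/2)^(τ/t½) = (1/2)^(65/29) ≈ 0.2115.
C₀ = D/Vd = 836/55 ≈ 15.200 mg/L.
Before the 3rd dose, 2 doses have been given. Superposition: Cmin = C₀·(f + f²).
≈ 15.200 × (0.2115 + 0.0447) ≈ 15.200 × 0.2562 ≈ 3.894 mg/L.

3.9 mg/L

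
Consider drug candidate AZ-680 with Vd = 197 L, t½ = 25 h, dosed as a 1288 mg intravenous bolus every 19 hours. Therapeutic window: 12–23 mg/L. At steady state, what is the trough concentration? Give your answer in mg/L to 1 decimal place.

9.4 mg/L

τ/t½ = 19/25 ≈ 0.76, so fraction remaining f = (1/2)^(19/25) ≈ 0.5905.
At steady state, accumulation factor R = 1/(1 − e^(−kτ)) ≈ 2.4420.
Single-dose peak C₀ = D/Vd = 1288/197 ≈ 6.538 mg/L.
Steady-state peak Cmax,ss = C₀·R ≈ 6.538 × 2.4420 ≈ 15.966 mg/L.
One interval later, Cmin,ss = Cmax,ss·e^(−kτ) ≈ 15.966 × 0.5905 ≈ 9.428 mg/L.
Trough 9.4 mg/L vs MEC 12 mg/L: subtherapeutic.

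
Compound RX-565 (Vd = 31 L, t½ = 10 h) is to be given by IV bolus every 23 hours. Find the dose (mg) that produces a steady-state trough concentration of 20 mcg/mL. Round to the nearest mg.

τ/t½ = 23/10 ≈ 2.3, so f = (1/2)^(23/10) ≈ 0.203063.
Cmin,ss = (D/Vd)·f/(1−f), so D = Cmin,ss·Vd·(1−f)/f.
D = 20 × 31 × (1−f)/f ≈ 20 × 31 × 3.92458 ≈ 2433.24 mg.

2433 mg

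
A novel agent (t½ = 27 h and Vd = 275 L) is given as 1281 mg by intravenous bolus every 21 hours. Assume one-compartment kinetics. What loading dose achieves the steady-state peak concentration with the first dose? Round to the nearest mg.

f = (1/2)^(21/27) ≈ 0.583265; accumulation ratio R = 1/(1−f) ≈ 2.39961.
Loading dose to hit Cmax,ss on first dose: D_load = D_maint·R ≈ 1281 × 2.39961 ≈ 3073.90 mg.

3074 mg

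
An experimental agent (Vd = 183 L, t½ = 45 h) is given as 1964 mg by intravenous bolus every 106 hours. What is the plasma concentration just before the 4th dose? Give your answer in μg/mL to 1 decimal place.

2.6 μg/mL

f = (1/2)^(τ/t½) = (1/2)^(106/45) ≈ 0.1954.
C₀ = D/Vd = 1964/183 ≈ 10.732 μg/mL.
Before the 4th dose, 3 doses have been given. Superposition: Cmin = C₀·(f + f² + … + f^3).
≈ 10.732 × (0.1954 + 0.0382 + 0.0075) ≈ 10.732 × 0.2411 ≈ 2.587 μg/mL.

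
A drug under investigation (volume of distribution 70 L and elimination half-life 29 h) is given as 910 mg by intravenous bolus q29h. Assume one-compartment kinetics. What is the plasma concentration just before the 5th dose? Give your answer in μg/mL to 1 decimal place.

12.2 μg/mL

f = (1/2)^(τ/t½) = (1/2)^(29/29) ≈ 0.5000.
C₀ = D/Vd = 910/70 ≈ 13.000 μg/mL.
Before the 5th dose, 4 doses have been given. Superposition: Cmin = C₀·(f + f² + … + f^4).
≈ 13.000 × (0.5000 + 0.2500 + 0.1250 + 0.0625) ≈ 13.000 × 0.9375 ≈ 12.188 μg/mL.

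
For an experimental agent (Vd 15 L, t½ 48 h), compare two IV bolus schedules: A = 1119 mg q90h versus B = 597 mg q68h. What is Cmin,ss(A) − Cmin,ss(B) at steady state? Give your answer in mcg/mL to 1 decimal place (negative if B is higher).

Regimen A: f = (1/2)^(90/48) ≈ 0.2726; Cmin,ss = (1119/15)·f/(1−f) ≈ 27.957 mcg/mL.
Regimen B: f = (1/2)^(68/48) ≈ 0.3746; Cmin,ss = (597/15)·f/(1−f) ≈ 23.839 mcg/mL.
Difference ≈ 27.957 − 23.839 ≈ 4.118 mcg/mL.

4.1 mcg/mL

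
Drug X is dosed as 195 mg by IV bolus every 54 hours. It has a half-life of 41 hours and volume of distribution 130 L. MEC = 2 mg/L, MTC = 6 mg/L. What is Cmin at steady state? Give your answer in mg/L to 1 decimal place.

1.0 mg/L

Over one 54-h interval, 54/41 ≈ 1.3171 half-lives elapse, leaving f ≈ 0.4013 of each dose.
Accumulation ratio R = 1/(1 − f) ≈ 1/0.5987 ≈ 1.6703.
Each bolus raises the concentration by D/Vd = 195/130 ≈ 1.500 mg/L.
Steady-state peak Cmax,ss = C₀·R ≈ 1.500 × 1.6703 ≈ 2.505 mg/L.
Steady-state trough Cmin,ss = Cmax,ss·f ≈ 2.505 × 0.4013 ≈ 1.005 mg/L.
Trough 1.0 mg/L vs MEC 2 mg/L: subtherapeutic.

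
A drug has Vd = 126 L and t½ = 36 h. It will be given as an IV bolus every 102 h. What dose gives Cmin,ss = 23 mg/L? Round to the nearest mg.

τ/t½ = 102/36 ≈ 2.8333, so f = (1/2)^(102/36) ≈ 0.140308.
Cmin,ss = (D/Vd)·f/(1−f), so D = Cmin,ss·Vd·(1−f)/f.
D = 23 × 126 × (1−f)/f ≈ 23 × 126 × 6.12718 ≈ 17756.57 mg.

17757 mg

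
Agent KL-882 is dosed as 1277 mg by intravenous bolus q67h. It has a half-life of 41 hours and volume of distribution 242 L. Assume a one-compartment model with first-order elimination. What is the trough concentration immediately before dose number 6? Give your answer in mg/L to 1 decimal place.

2.5 mg/L

f = (1/2)^(τ/t½) = (1/2)^(67/41) ≈ 0.3222.
C₀ = D/Vd = 1277/242 ≈ 5.277 mg/L.
Before the 6th dose, 5 doses have been given. Superposition: Cmin = C₀·(f + f² + … + f^5).
≈ 5.277 × (0.3222 + 0.1038 + 0.0334 + 0.0108 + 0.0035) ≈ 5.277 × 0.4737 ≈ 2.500 mg/L.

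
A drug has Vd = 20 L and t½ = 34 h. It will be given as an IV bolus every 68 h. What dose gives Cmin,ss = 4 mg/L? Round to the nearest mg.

τ/t½ = 68/34 ≈ 2, so f = (1/2)^(68/34) ≈ 0.250000.
Cmin,ss = (D/Vd)·f/(1−f), so D = Cmin,ss·Vd·(1−f)/f.
D = 4 × 20 × (1−f)/f ≈ 4 × 20 × 3.00000 ≈ 240.00 mg.

240 mg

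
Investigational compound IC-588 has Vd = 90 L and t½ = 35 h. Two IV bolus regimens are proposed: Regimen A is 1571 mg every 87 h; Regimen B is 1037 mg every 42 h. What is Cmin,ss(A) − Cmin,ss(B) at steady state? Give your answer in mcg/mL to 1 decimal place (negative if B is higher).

Regimen A: f = (1/2)^(87/35) ≈ 0.1785; Cmin,ss = (1571/90)·f/(1−f) ≈ 3.793 mcg/mL.
Regimen B: f = (1/2)^(42/35) ≈ 0.4353; Cmin,ss = (1037/90)·f/(1−f) ≈ 8.882 mcg/mL.
Difference ≈ 3.793 − 8.882 ≈ -5.089 mcg/mL.

-5.1 mcg/mL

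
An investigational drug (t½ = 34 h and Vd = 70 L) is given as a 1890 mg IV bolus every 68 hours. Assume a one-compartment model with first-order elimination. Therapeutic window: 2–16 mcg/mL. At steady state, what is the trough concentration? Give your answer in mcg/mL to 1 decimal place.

The dosing interval is 2 half-lives, so f = 2^(−2) = 0.25.
Accumulation ratio R = 1/(1 − f) = 1/0.75 = 4/3.
Single-dose peak C₀ = D/Vd = 1890/70 = 27 mcg/mL.
Steady-state peak Cmax,ss = C₀·R = 27 × 4/3 ≈ 36.000 mcg/mL.
Steady-state trough Cmin,ss = Cmax,ss·f ≈ 36.000 × 0.25 ≈ 9.000 mcg/mL.
Trough 9.0 mcg/mL vs MEC 2 mcg/mL: adequate.

9.0 mcg/mL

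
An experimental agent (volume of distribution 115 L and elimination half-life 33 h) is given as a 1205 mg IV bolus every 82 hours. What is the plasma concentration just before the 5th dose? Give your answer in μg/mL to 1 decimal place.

2.3 μg/mL

f = (1/2)^(τ/t½) = (1/2)^(82/33) ≈ 0.1786.
C₀ = D/Vd = 1205/115 ≈ 10.478 μg/mL.
Before the 5th dose, 4 doses have been given. Superposition: Cmin = C₀·(f + f² + … + f^4).
≈ 10.478 × (0.1786 + 0.0319 + 0.0057 + 0.0010) ≈ 10.478 × 0.2172 ≈ 2.276 μg/mL.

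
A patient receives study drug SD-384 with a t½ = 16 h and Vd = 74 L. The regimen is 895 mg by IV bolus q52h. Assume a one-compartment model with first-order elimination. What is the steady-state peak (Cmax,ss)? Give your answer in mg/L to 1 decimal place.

k = ln2/t½ = ln2/16 ≈ 0.043322 h⁻¹; fraction remaining f = e^(−kτ) = e^(−0.043322×52) ≈ 0.1051.
At steady state, accumulation factor R = 1/(1 − e^(−kτ)) ≈ 1.1174.
Single-dose peak C₀ = D/Vd = 895/74 ≈ 12.095 mg/L.
Steady-state peak Cmax,ss = C₀·R ≈ 12.095 × 1.1174 ≈ 13.515 mg/L.

13.5 mg/L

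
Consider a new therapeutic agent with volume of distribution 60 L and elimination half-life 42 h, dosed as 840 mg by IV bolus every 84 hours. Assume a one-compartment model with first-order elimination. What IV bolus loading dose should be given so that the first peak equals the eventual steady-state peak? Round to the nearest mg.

1120 mg

f = (1/2)^(84/42) ≈ 0.250000; accumulation ratio R = 1/(1−f) ≈ 1.33333.
Loading dose to hit Cmax,ss on first dose: D_load = D_maint·R ≈ 840 × 1.33333 ≈ 1120.00 mg.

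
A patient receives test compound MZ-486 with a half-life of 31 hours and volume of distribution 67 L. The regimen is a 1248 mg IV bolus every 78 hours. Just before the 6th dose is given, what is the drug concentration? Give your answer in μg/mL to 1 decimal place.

3.9 μg/mL

f = (1/2)^(τ/t½) = (1/2)^(78/31) ≈ 0.1748.
C₀ = D/Vd = 1248/67 ≈ 18.627 μg/mL.
Before the 6th dose, 5 doses have been given. Superposition: Cmin = C₀·(f + f² + … + f^5).
≈ 18.627 × (0.1748 + 0.0306 + 0.0053 + 0.0009 + 0.0002) ≈ 18.627 × 0.2118 ≈ 3.945 μg/mL.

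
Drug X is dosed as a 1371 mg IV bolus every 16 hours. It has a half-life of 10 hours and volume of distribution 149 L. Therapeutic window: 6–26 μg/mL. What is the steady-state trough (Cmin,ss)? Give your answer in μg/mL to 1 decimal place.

4.5 μg/mL

τ/t½ = 16/10 ≈ 1.6, so fraction remaining f = (1/2)^(16/10) ≈ 0.3299.
Single-dose peak C₀ = D/Vd = 1371/149 ≈ 9.201 μg/mL.
Steady-state trough Cmin,ss = C₀·f/(1−f) ≈ 9.201 × 0.3299/0.6701 ≈ 4.530 μg/mL.
Trough 4.5 μg/mL vs MEC 6 μg/mL: subtherapeutic.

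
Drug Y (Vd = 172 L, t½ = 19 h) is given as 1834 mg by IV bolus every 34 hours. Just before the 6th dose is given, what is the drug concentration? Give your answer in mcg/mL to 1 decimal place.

4.3 mcg/mL

f = (1/2)^(τ/t½) = (1/2)^(34/19) ≈ 0.2893.
C₀ = D/Vd = 1834/172 ≈ 10.663 mcg/mL.
Before the 6th dose, 5 doses have been given. Superposition: Cmin = C₀·(f + f² + … + f^5).
≈ 10.663 × (0.2893 + 0.0837 + 0.0242 + 0.0070 + 0.0020) ≈ 10.663 × 0.4062 ≈ 4.331 mcg/mL.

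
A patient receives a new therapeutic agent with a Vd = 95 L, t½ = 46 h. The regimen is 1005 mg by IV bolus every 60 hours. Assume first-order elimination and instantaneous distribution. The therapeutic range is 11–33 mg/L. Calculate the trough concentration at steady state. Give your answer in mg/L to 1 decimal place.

7.2 mg/L

k = ln2/t½ = ln2/46 ≈ 0.015068 h⁻¹; fraction remaining f = e^(−kτ) = e^(−0.015068×60) ≈ 0.4049.
Each bolus raises the concentration by D/Vd = 1005/95 ≈ 10.579 mg/L.
Steady-state trough Cmin,ss = C₀·f/(1−f) ≈ 10.579 × 0.4049/0.5951 ≈ 7.198 mg/L.
Trough 7.2 mg/L vs MEC 11 mg/L: subtherapeutic.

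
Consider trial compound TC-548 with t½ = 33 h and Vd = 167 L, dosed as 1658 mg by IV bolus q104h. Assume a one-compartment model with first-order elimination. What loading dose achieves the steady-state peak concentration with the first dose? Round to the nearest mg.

1868 mg

f = (1/2)^(104/33) ≈ 0.112538; accumulation ratio R = 1/(1−f) ≈ 1.12681.
Loading dose to hit Cmax,ss on first dose: D_load = D_maint·R ≈ 1658 × 1.12681 ≈ 1868.25 mg.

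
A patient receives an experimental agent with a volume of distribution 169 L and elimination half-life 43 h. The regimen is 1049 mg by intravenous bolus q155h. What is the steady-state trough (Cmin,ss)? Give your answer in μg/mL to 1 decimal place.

k = ln2/t½ = ln2/43 ≈ 0.016120 h⁻¹; fraction remaining f = e^(−kτ) = e^(−0.016120×155) ≈ 0.0822.
Accumulation ratio R = 1/(1 − f) ≈ 1/0.9178 ≈ 1.0896.
Single-dose peak C₀ = D/Vd = 1049/169 ≈ 6.207 μg/mL.
Cmax,ss = C₀/(1 − f) ≈ 6.207/0.9178 ≈ 6.763 μg/mL.
One interval later, Cmin,ss = Cmax,ss·e^(−kτ) ≈ 6.763 × 0.0822 ≈ 0.556 μg/mL.

0.6 μg/mL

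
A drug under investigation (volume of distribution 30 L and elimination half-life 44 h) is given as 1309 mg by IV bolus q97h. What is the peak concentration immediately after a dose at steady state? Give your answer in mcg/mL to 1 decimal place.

55.7 mcg/mL

k = ln2/t½ = ln2/44 ≈ 0.015753 h⁻¹; fraction remaining f = e^(−kτ) = e^(−0.015753×97) ≈ 0.2170.
Accumulation ratio R = 1/(1 − f) ≈ 1/0.7830 ≈ 1.2771.
Each bolus raises the concentration by D/Vd = 1309/30 ≈ 43.633 mcg/mL.
Steady-state peak Cmax,ss = C₀·R ≈ 43.633 × 1.2771 ≈ 55.724 mcg/mL.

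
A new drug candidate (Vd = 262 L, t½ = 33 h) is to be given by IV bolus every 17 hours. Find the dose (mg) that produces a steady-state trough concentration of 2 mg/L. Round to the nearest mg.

τ/t½ = 17/33 ≈ 0.51515, so f = (1/2)^(17/33) ≈ 0.699719.
Cmin,ss = (D/Vd)·f/(1−f), so D = Cmin,ss·Vd·(1−f)/f.
D = 2 × 262 × (1−f)/f ≈ 2 × 262 × 0.42915 ≈ 224.87 mg.

225 mg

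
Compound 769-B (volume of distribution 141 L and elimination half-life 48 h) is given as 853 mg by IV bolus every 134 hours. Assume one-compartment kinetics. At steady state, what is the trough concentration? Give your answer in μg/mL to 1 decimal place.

1.0 μg/mL

τ/t½ = 134/48 ≈ 2.7917, so fraction remaining f = (1/2)^(134/48) ≈ 0.1444.
Accumulation ratio R = 1/(1 − f) ≈ 1/0.8556 ≈ 1.1688.
Single-dose peak C₀ = D/Vd = 853/141 ≈ 6.050 μg/mL.
Steady-state peak Cmax,ss = C₀·R ≈ 6.050 × 1.1688 ≈ 7.071 μg/mL.
One interval later, Cmin,ss = Cmax,ss·e^(−kτ) ≈ 7.071 × 0.1444 ≈ 1.021 μg/mL.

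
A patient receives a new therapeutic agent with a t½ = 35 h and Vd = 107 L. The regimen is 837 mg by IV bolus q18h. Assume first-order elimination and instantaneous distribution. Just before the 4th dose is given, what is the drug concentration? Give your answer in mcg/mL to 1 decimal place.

f = (1/2)^(τ/t½) = (1/2)^(18/35) ≈ 0.7001.
C₀ = D/Vd = 837/107 ≈ 7.822 mcg/mL.
Before the 4th dose, 3 doses have been given. Superposition: Cmin = C₀·(f + f² + … + f^3).
≈ 7.822 × (0.7001 + 0.4901 + 0.3431) ≈ 7.822 × 1.5333 ≈ 11.993 mcg/mL.

12.0 mcg/mL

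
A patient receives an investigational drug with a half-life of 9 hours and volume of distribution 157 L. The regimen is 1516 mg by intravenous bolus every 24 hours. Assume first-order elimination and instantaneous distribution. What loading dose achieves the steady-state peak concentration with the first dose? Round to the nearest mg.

1799 mg

f = (1/2)^(24/9) ≈ 0.157490; accumulation ratio R = 1/(1−f) ≈ 1.18693.
Loading dose to hit Cmax,ss on first dose: D_load = D_maint·R ≈ 1516 × 1.18693 ≈ 1799.39 mg.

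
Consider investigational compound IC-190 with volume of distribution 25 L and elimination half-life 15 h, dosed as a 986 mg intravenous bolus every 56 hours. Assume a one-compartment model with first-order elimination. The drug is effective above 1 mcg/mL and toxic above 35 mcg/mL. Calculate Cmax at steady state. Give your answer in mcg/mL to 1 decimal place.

Over one 56-h interval, 56/15 ≈ 3.7333 half-lives elapse, leaving f ≈ 0.0752 of each dose.
Accumulation ratio R = 1/(1 − f) ≈ 1/0.9248 ≈ 1.0813.
Single-dose peak C₀ = D/Vd = 986/25 ≈ 39.440 mcg/mL.
Steady-state peak Cmax,ss = C₀·R ≈ 39.440 × 1.0813 ≈ 42.646 mcg/mL.
Peak 42.6 mcg/mL vs MTC 35 mcg/mL: exceeds toxic threshold.

42.6 mcg/mL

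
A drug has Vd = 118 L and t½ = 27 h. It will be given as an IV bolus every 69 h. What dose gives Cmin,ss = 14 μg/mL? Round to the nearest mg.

8060 mg

τ/t½ = 69/27 ≈ 2.5556, so f = (1/2)^(69/27) ≈ 0.170099.
Cmin,ss = (D/Vd)·f/(1−f), so D = Cmin,ss·Vd·(1−f)/f.
D = 14 × 118 × (1−f)/f ≈ 14 × 118 × 4.87893 ≈ 8059.99 mg.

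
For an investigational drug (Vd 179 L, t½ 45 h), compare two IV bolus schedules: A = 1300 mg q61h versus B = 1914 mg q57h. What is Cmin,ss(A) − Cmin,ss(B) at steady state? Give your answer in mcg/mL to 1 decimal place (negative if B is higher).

-2.9 mcg/mL

Regimen A: f = (1/2)^(61/45) ≈ 0.3908; Cmin,ss = (1300/179)·f/(1−f) ≈ 4.659 mcg/mL.
Regimen B: f = (1/2)^(57/45) ≈ 0.4156; Cmin,ss = (1914/179)·f/(1−f) ≈ 7.604 mcg/mL.
Difference ≈ 4.659 − 7.604 ≈ -2.945 mcg/mL.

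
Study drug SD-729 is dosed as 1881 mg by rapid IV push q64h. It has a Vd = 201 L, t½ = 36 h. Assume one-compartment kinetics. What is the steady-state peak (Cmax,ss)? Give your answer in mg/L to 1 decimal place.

k = ln2/t½ = ln2/36 ≈ 0.019254 h⁻¹; fraction remaining f = e^(−kτ) = e^(−0.019254×64) ≈ 0.2916.
At steady state, accumulation factor R = 1/(1 − e^(−kτ)) ≈ 1.4116.
Single-dose peak C₀ = D/Vd = 1881/201 ≈ 9.358 mg/L.
Steady-state peak Cmax,ss = C₀·R ≈ 9.358 × 1.4116 ≈ 13.210 mg/L.

13.2 mg/L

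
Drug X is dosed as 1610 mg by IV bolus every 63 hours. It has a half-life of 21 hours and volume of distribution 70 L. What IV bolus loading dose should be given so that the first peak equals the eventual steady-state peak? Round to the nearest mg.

f = (1/2)^(63/21) ≈ 0.125000; accumulation ratio R = 1/(1−f) ≈ 1.14286.
Loading dose to hit Cmax,ss on first dose: D_load = D_maint·R ≈ 1610 × 1.14286 ≈ 1840.00 mg.

1840 mg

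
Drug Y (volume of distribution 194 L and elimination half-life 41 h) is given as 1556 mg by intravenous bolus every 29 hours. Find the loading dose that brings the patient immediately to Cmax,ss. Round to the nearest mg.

4015 mg

f = (1/2)^(29/41) ≈ 0.612458; accumulation ratio R = 1/(1−f) ≈ 2.58037.
Loading dose to hit Cmax,ss on first dose: D_load = D_maint·R ≈ 1556 × 2.58037 ≈ 4015.06 mg.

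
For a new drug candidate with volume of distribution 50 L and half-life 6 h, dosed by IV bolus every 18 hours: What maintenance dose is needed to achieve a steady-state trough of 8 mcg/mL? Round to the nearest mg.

2800 mg

τ/t½ = 18/6 ≈ 3, so f = (1/2)^(18/6) ≈ 0.125000.
Cmin,ss = (D/Vd)·f/(1−f), so D = Cmin,ss·Vd·(1−f)/f.
D = 8 × 50 × (1−f)/f ≈ 8 × 50 × 7.00000 ≈ 2800.00 mg.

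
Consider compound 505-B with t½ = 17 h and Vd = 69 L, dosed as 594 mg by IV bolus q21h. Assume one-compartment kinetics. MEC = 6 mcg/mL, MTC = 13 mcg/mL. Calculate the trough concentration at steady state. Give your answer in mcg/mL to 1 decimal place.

k = ln2/t½ = ln2/17 ≈ 0.040773 h⁻¹; fraction remaining f = e^(−kτ) = e^(−0.040773×21) ≈ 0.4248.
At steady state, accumulation factor R = 1/(1 − e^(−kτ)) ≈ 1.7385.
Single-dose peak C₀ = D/Vd = 594/69 ≈ 8.609 mcg/mL.
Cmax,ss = C₀/(1 − f) ≈ 8.609/0.5752 ≈ 14.967 mcg/mL.
One interval later, Cmin,ss = Cmax,ss·e^(−kτ) ≈ 14.967 × 0.4248 ≈ 6.358 mcg/mL.
Trough 6.4 mcg/mL vs MEC 6 mcg/mL: adequate.

6.4 mcg/mL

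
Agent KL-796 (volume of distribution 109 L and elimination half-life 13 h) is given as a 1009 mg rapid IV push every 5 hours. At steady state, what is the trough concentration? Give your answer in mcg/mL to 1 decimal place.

30.3 mcg/mL

k = ln2/t½ = ln2/13 ≈ 0.053319 h⁻¹; fraction remaining f = e^(−kτ) = e^(−0.053319×5) ≈ 0.7660.
Accumulation ratio R = 1/(1 − f) ≈ 1/0.2340 ≈ 4.2735.
Each bolus raises the concentration by D/Vd = 1009/109 ≈ 9.257 mcg/mL.
Steady-state peak Cmax,ss = C₀·R ≈ 9.257 × 4.2735 ≈ 39.560 mcg/mL.
Steady-state trough Cmin,ss = Cmax,ss·f ≈ 39.560 × 0.7660 ≈ 30.303 mcg/mL.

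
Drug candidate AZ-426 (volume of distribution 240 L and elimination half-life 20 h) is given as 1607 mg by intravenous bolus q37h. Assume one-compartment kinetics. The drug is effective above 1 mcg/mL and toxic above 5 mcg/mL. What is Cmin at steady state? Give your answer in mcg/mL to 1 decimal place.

k = ln2/t½ = ln2/20 ≈ 0.034657 h⁻¹; fraction remaining f = e^(−kτ) = e^(−0.034657×37) ≈ 0.2774.
At steady state, accumulation factor R = 1/(1 − e^(−kτ)) ≈ 1.3839.
Each bolus raises the concentration by D/Vd = 1607/240 ≈ 6.696 mcg/mL.
Cmax,ss = C₀/(1 − f) ≈ 6.696/0.7226 ≈ 9.267 mcg/mL.
Steady-state trough Cmin,ss = Cmax,ss·f ≈ 9.267 × 0.2774 ≈ 2.571 mcg/mL.
Trough 2.6 mcg/mL vs MEC 1 mcg/mL: adequate.

2.6 mcg/mL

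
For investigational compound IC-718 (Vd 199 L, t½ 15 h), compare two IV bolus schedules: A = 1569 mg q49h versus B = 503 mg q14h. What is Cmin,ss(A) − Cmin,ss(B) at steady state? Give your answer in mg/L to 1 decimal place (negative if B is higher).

Regimen A: f = (1/2)^(49/15) ≈ 0.1039; Cmin,ss = (1569/199)·f/(1−f) ≈ 0.914 mg/L.
Regimen B: f = (1/2)^(14/15) ≈ 0.5236; Cmin,ss = (503/199)·f/(1−f) ≈ 2.778 mg/L.
Difference ≈ 0.914 − 2.778 ≈ -1.864 mg/L.

-1.9 mg/L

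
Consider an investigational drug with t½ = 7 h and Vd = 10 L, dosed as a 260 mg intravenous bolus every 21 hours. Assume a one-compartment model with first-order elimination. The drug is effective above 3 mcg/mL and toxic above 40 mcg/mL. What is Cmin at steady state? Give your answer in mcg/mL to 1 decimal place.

3.7 mcg/mL

The dosing interval is 3 half-lives, so f = 2^(−3) = 0.125.
Accumulation ratio R = 1/(1 − f) = 1/0.875 = 8/7.
Single-dose peak C₀ = D/Vd = 260/10 = 26 mcg/mL.
Steady-state peak Cmax,ss = C₀·R = 26 × 8/7 ≈ 29.714 mcg/mL.
Steady-state trough Cmin,ss = Cmax,ss·f ≈ 29.714 × 0.125 ≈ 3.714 mcg/mL.
Trough 3.7 mcg/mL vs MEC 3 mcg/mL: adequate.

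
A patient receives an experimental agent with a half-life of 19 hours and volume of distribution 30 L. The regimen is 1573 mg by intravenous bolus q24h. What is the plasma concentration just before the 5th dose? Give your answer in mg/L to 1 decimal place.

f = (1/2)^(τ/t½) = (1/2)^(24/19) ≈ 0.4166.
C₀ = D/Vd = 1573/30 ≈ 52.433 mg/L.
Before the 5th dose, 4 doses have been given. Superposition: Cmin = C₀·(f + f² + … + f^4).
≈ 52.433 × (0.4166 + 0.1736 + 0.0723 + 0.0301) ≈ 52.433 × 0.6926 ≈ 36.315 mg/L.

36.3 mg/L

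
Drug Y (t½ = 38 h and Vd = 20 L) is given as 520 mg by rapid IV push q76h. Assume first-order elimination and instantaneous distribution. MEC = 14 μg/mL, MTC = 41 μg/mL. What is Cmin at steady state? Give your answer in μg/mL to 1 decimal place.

8.7 μg/mL

τ = 76 h = 2 half-lives, so f = (1/2)^2 = 0.25.
At steady state, R = 1/(1 − 0.25) = 4/3.
Single-dose peak C₀ = D/Vd = 520/20 = 26 μg/mL.
Steady-state peak Cmax,ss = C₀·R = 26 × 4/3 ≈ 34.667 μg/mL.
Steady-state trough Cmin,ss = Cmax,ss·f ≈ 34.667 × 0.25 ≈ 8.667 μg/mL.
Trough 8.7 μg/mL vs MEC 14 μg/mL: subtherapeutic.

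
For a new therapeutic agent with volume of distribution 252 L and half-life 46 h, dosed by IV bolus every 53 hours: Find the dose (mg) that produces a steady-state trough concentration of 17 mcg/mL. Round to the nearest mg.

5237 mg

τ/t½ = 53/46 ≈ 1.1522, so f = (1/2)^(53/46) ≈ 0.449947.
Cmin,ss = (D/Vd)·f/(1−f), so D = Cmin,ss·Vd·(1−f)/f.
D = 17 × 252 × (1−f)/f ≈ 17 × 252 × 1.22248 ≈ 5237.10 mg.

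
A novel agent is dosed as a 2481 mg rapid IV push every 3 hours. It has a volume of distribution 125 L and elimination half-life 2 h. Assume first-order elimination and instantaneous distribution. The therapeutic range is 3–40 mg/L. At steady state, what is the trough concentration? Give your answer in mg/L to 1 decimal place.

Over one 3-h interval, 3/2 ≈ 1.5 half-lives elapse, leaving f ≈ 0.3536 of each dose.
At steady state, accumulation factor R = 1/(1 − e^(−kτ)) ≈ 1.5470.
Single-dose peak C₀ = D/Vd = 2481/125 ≈ 19.848 mg/L.
Cmax,ss = C₀/(1 − f) ≈ 19.848/0.6464 ≈ 30.705 mg/L.
One interval later, Cmin,ss = Cmax,ss·e^(−kτ) ≈ 30.705 × 0.3536 ≈ 10.857 mg/L.
Trough 10.9 mg/L vs MEC 3 mg/L: adequate.

10.9 mg/L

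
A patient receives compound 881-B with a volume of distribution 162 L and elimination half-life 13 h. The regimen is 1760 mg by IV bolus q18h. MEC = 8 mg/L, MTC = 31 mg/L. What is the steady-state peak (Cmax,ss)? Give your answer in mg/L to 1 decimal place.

17.6 mg/L

τ/t½ = 18/13 ≈ 1.3846, so fraction remaining f = (1/2)^(18/13) ≈ 0.3830.
Accumulation ratio R = 1/(1 − f) ≈ 1/0.6170 ≈ 1.6207.
Each bolus raises the concentration by D/Vd = 1760/162 ≈ 10.864 mg/L.
Steady-state peak Cmax,ss = C₀·R ≈ 10.864 × 1.6207 ≈ 17.607 mg/L.
Peak 17.6 mg/L vs MTC 31 mg/L: below toxic threshold.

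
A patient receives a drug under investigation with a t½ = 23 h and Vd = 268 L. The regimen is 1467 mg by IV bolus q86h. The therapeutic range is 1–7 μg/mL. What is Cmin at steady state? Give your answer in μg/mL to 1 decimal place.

τ/t½ = 86/23 ≈ 3.7391, so fraction remaining f = (1/2)^(86/23) ≈ 0.0749.
Each bolus raises the concentration by D/Vd = 1467/268 ≈ 5.474 μg/mL.
Steady-state trough Cmin,ss = C₀·f/(1−f) ≈ 5.474 × 0.0749/0.9251 ≈ 0.443 μg/mL.
Trough 0.4 μg/mL vs MEC 1 μg/mL: subtherapeutic.

0.4 μg/mL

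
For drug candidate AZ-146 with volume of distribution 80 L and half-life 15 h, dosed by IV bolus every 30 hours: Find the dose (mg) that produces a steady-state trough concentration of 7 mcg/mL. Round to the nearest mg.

1680 mg

τ/t½ = 30/15 ≈ 2, so f = (1/2)^(30/15) ≈ 0.250000.
Cmin,ss = (D/Vd)·f/(1−f), so D = Cmin,ss·Vd·(1−f)/f.
D = 7 × 80 × (1−f)/f ≈ 7 × 80 × 3.00000 ≈ 1680.00 mg.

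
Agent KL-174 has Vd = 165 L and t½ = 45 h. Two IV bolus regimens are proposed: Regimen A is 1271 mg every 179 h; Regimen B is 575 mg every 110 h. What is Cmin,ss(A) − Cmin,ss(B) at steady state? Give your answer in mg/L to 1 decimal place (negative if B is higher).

Regimen A: f = (1/2)^(179/45) ≈ 0.0635; Cmin,ss = (1271/165)·f/(1−f) ≈ 0.522 mg/L.
Regimen B: f = (1/2)^(110/45) ≈ 0.1837; Cmin,ss = (575/165)·f/(1−f) ≈ 0.784 mg/L.
Difference ≈ 0.522 − 0.784 ≈ -0.262 mg/L.

-0.3 mg/L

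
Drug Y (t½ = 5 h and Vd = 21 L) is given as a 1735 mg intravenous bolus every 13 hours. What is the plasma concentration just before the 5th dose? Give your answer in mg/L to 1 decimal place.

16.3 mg/L

f = (1/2)^(τ/t½) = (1/2)^(13/5) ≈ 0.1649.
C₀ = D/Vd = 1735/21 ≈ 82.619 mg/L.
Before the 5th dose, 4 doses have been given. Superposition: Cmin = C₀·(f + f² + … + f^4).
≈ 82.619 × (0.1649 + 0.0272 + 0.0045 + 0.0007) ≈ 82.619 × 0.1973 ≈ 16.301 mg/L.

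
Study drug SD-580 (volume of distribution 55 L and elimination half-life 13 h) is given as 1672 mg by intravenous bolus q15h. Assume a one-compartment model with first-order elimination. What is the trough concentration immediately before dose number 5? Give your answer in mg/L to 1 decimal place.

f = (1/2)^(τ/t½) = (1/2)^(15/13) ≈ 0.4494.
C₀ = D/Vd = 1672/55 ≈ 30.400 mg/L.
Before the 5th dose, 4 doses have been given. Superposition: Cmin = C₀·(f + f² + … + f^4).
≈ 30.400 × (0.4494 + 0.2020 + 0.0908 + 0.0408) ≈ 30.400 × 0.7830 ≈ 23.803 mg/L.

23.8 mg/L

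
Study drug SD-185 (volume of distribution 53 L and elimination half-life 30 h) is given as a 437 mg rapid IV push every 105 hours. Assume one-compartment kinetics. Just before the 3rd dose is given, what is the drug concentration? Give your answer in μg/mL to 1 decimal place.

0.8 μg/mL

f = (1/2)^(τ/t½) = (1/2)^(105/30) ≈ 0.0884.
C₀ = D/Vd = 437/53 ≈ 8.245 μg/mL.
Before the 3rd dose, 2 doses have been given. Superposition: Cmin = C₀·(f + f²).
≈ 8.245 × (0.0884 + 0.0078) ≈ 8.245 × 0.0962 ≈ 0.793 μg/mL.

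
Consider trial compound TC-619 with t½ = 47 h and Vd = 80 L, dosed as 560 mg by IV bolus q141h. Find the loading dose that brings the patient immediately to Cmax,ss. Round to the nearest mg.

f = (1/2)^(141/47) ≈ 0.125000; accumulation ratio R = 1/(1−f) ≈ 1.14286.
Loading dose to hit Cmax,ss on first dose: D_load = D_maint·R ≈ 560 × 1.14286 ≈ 640.00 mg.

640 mg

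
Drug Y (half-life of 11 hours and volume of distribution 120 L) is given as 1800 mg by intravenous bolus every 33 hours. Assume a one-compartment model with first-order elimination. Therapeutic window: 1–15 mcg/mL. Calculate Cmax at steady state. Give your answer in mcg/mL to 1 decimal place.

17.1 mcg/mL

τ = 33 h = 3 half-lives, so f = (1/2)^3 = 0.125.
At steady state, R = 1/(1 − 0.125) = 8/7.
Single-dose peak C₀ = D/Vd = 1800/120 = 15 mcg/mL.
Steady-state peak Cmax,ss = C₀·R = 15 × 8/7 ≈ 17.143 mcg/mL.
Peak 17.1 mcg/mL vs MTC 15 mcg/mL: exceeds toxic threshold.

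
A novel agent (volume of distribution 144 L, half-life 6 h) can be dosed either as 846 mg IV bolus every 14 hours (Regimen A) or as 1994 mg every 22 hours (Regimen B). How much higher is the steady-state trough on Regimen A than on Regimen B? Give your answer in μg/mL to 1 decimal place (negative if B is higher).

Regimen A: f = (1/2)^(14/6) ≈ 0.1984; Cmin,ss = (846/144)·f/(1−f) ≈ 1.454 μg/mL.
Regimen B: f = (1/2)^(22/6) ≈ 0.0787; Cmin,ss = (1994/144)·f/(1−f) ≈ 1.183 μg/mL.
Difference ≈ 1.454 − 1.183 ≈ 0.271 μg/mL.

0.3 μg/mL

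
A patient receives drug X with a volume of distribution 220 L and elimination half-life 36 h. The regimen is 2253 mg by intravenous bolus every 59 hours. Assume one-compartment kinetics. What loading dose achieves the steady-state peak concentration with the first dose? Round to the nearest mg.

3319 mg

f = (1/2)^(59/36) ≈ 0.321104; accumulation ratio R = 1/(1−f) ≈ 1.47298.
Loading dose to hit Cmax,ss on first dose: D_load = D_maint·R ≈ 2253 × 1.47298 ≈ 3318.62 mg.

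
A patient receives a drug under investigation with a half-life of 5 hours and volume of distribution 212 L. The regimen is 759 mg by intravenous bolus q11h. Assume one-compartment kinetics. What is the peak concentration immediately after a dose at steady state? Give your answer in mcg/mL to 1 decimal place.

τ/t½ = 11/5 ≈ 2.2, so fraction remaining f = (1/2)^(11/5) ≈ 0.2176.
Accumulation ratio R = 1/(1 − f) ≈ 1/0.7824 ≈ 1.2781.
Each bolus raises the concentration by D/Vd = 759/212 ≈ 3.580 mcg/mL.
Steady-state peak Cmax,ss = C₀·R ≈ 3.580 × 1.2781 ≈ 4.576 mcg/mL.

4.6 mcg/mL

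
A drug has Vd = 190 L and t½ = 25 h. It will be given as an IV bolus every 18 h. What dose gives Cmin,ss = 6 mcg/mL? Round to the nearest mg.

τ/t½ = 18/25 ≈ 0.72, so f = (1/2)^(18/25) ≈ 0.607097.
Cmin,ss = (D/Vd)·f/(1−f), so D = Cmin,ss·Vd·(1−f)/f.
D = 6 × 190 × (1−f)/f ≈ 6 × 190 × 0.64718 ≈ 737.79 mg.

738 mg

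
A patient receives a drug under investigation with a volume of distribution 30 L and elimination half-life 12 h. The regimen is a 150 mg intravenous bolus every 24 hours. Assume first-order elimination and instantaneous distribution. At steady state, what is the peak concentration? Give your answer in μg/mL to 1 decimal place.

τ = 24 h = 2 half-lives, so f = (1/2)^2 = 0.25.
Accumulation ratio R = 1/(1 − f) = 1/0.75 = 4/3.
Single-dose peak C₀ = D/Vd = 150/30 = 5 μg/mL.
Steady-state peak Cmax,ss = C₀·R = 5 × 4/3 ≈ 6.667 μg/mL.

6.7 μg/mL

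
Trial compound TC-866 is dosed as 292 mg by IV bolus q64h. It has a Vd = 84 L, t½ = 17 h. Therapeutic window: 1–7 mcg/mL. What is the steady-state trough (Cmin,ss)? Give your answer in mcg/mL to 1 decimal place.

0.3 mcg/mL

k = ln2/t½ = ln2/17 ≈ 0.040773 h⁻¹; fraction remaining f = e^(−kτ) = e^(−0.040773×64) ≈ 0.0736.
Accumulation ratio R = 1/(1 − f) ≈ 1/0.9264 ≈ 1.0794.
Each bolus raises the concentration by D/Vd = 292/84 ≈ 3.476 mcg/mL.
Steady-state peak Cmax,ss = C₀·R ≈ 3.476 × 1.0794 ≈ 3.752 mcg/mL.
Steady-state trough Cmin,ss = Cmax,ss·f ≈ 3.752 × 0.0736 ≈ 0.276 mcg/mL.
Trough 0.3 mcg/mL vs MEC 1 mcg/mL: subtherapeutic.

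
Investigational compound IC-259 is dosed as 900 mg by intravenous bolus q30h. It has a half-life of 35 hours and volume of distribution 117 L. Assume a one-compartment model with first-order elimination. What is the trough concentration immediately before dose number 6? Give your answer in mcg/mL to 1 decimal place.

f = (1/2)^(τ/t½) = (1/2)^(30/35) ≈ 0.5520.
C₀ = D/Vd = 900/117 ≈ 7.692 mcg/mL.
Before the 6th dose, 5 doses have been given. Superposition: Cmin = C₀·(f + f² + … + f^5).
≈ 7.692 × (0.5520 + 0.3047 + 0.1682 + 0.0928 + 0.0513) ≈ 7.692 × 1.1690 ≈ 8.992 mcg/mL.

9.0 mcg/mL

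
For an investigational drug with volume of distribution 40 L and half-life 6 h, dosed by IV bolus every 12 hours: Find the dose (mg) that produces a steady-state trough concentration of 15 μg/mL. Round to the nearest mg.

τ/t½ = 12/6 ≈ 2, so f = (1/2)^(12/6) ≈ 0.250000.
Cmin,ss = (D/Vd)·f/(1−f), so D = Cmin,ss·Vd·(1−f)/f.
D = 15 × 40 × (1−f)/f ≈ 15 × 40 × 3.00000 ≈ 1800.00 mg.

1800 mg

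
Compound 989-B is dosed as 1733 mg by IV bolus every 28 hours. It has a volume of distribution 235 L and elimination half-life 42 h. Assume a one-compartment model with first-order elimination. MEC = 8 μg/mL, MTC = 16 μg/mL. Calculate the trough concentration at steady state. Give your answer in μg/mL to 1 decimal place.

12.6 μg/mL

k = ln2/t½ = ln2/42 ≈ 0.016504 h⁻¹; fraction remaining f = e^(−kτ) = e^(−0.016504×28) ≈ 0.6300.
Each bolus raises the concentration by D/Vd = 1733/235 ≈ 7.374 μg/mL.
Steady-state trough Cmin,ss = C₀·f/(1−f) ≈ 7.374 × 0.6300/0.3700 ≈ 12.556 μg/mL.
Trough 12.6 μg/mL vs MEC 8 μg/mL: adequate.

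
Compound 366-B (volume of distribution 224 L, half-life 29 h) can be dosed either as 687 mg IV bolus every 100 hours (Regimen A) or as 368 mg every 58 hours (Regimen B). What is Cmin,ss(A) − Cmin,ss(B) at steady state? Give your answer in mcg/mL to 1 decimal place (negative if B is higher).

Regimen A: f = (1/2)^(100/29) ≈ 0.0916; Cmin,ss = (687/224)·f/(1−f) ≈ 0.309 mcg/mL.
Regimen B: f = (1/2)^(58/29) ≈ 0.2500; Cmin,ss = (368/224)·f/(1−f) ≈ 0.548 mcg/mL.
Difference ≈ 0.309 − 0.548 ≈ -0.239 mcg/mL.

-0.2 mcg/mL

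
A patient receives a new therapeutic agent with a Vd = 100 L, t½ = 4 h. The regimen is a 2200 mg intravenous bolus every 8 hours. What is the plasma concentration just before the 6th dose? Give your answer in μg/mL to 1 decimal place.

7.3 μg/mL

f = (1/2)^(τ/t½) = (1/2)^(8/4) ≈ 0.2500.
C₀ = D/Vd = 2200/100 ≈ 22.000 μg/mL.
Before the 6th dose, 5 doses have been given. Superposition: Cmin = C₀·(f + f² + … + f^5).
≈ 22.000 × (0.2500 + 0.0625 + 0.0156 + 0.0039 + 0.0010) ≈ 22.000 × 0.3330 ≈ 7.326 μg/mL.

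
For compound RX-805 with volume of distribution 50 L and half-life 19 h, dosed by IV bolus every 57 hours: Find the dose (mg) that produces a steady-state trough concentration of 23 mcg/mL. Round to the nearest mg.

8050 mg

τ/t½ = 57/19 ≈ 3, so f = (1/2)^(57/19) ≈ 0.125000.
Cmin,ss = (D/Vd)·f/(1−f), so D = Cmin,ss·Vd·(1−f)/f.
D = 23 × 50 × (1−f)/f ≈ 23 × 50 × 7.00000 ≈ 8050.00 mg.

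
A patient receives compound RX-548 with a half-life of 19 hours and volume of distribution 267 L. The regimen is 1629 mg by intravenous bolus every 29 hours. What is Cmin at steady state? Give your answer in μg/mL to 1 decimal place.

Over one 29-h interval, 29/19 ≈ 1.5263 half-lives elapse, leaving f ≈ 0.3472 of each dose.
Accumulation ratio R = 1/(1 − f) ≈ 1/0.6528 ≈ 1.5319.
Single-dose peak C₀ = D/Vd = 1629/267 ≈ 6.101 μg/mL.
Cmax,ss = C₀/(1 − f) ≈ 6.101/0.6528 ≈ 9.346 μg/mL.
One interval later, Cmin,ss = Cmax,ss·e^(−kτ) ≈ 9.346 × 0.3472 ≈ 3.245 μg/mL.

3.2 μg/mL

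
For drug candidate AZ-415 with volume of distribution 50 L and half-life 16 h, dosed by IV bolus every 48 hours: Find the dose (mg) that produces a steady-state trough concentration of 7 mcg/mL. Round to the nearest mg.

τ/t½ = 48/16 ≈ 3, so f = (1/2)^(48/16) ≈ 0.125000.
Cmin,ss = (D/Vd)·f/(1−f), so D = Cmin,ss·Vd·(1−f)/f.
D = 7 × 50 × (1−f)/f ≈ 7 × 50 × 7.00000 ≈ 2450.00 mg.

2450 mg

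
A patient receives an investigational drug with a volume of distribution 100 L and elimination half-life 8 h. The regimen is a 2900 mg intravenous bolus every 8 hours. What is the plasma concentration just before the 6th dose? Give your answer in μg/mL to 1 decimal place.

28.1 μg/mL

f = (1/2)^(τ/t½) = (1/2)^(8/8) ≈ 0.5000.
C₀ = D/Vd = 2900/100 ≈ 29.000 μg/mL.
Before the 6th dose, 5 doses have been given. Superposition: Cmin = C₀·(f + f² + … + f^5).
≈ 29.000 × (0.5000 + 0.2500 + 0.1250 + 0.0625 + 0.0313) ≈ 29.000 × 0.9688 ≈ 28.095 μg/mL.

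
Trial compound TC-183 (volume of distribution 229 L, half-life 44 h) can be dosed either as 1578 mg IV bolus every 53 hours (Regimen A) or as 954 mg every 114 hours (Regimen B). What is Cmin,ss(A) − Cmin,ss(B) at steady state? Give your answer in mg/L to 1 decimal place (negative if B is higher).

4.5 mg/L

Regimen A: f = (1/2)^(53/44) ≈ 0.4339; Cmin,ss = (1578/229)·f/(1−f) ≈ 5.282 mg/L.
Regimen B: f = (1/2)^(114/44) ≈ 0.1660; Cmin,ss = (954/229)·f/(1−f) ≈ 0.829 mg/L.
Difference ≈ 5.282 − 0.829 ≈ 4.453 mg/L.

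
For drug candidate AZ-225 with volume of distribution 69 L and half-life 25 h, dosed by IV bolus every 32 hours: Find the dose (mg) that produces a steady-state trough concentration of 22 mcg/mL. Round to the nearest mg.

2168 mg

τ/t½ = 32/25 ≈ 1.28, so f = (1/2)^(32/25) ≈ 0.411796.
Cmin,ss = (D/Vd)·f/(1−f), so D = Cmin,ss·Vd·(1−f)/f.
D = 22 × 69 × (1−f)/f ≈ 22 × 69 × 1.42839 ≈ 2168.30 mg.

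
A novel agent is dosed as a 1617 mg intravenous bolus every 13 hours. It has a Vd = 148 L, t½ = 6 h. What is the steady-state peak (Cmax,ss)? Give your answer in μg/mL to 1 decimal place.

14.1 μg/mL

τ/t½ = 13/6 ≈ 2.1667, so fraction remaining f = (1/2)^(13/6) ≈ 0.2227.
At steady state, accumulation factor R = 1/(1 − e^(−kτ)) ≈ 1.2865.
Each bolus raises the concentration by D/Vd = 1617/148 ≈ 10.926 μg/mL.
Steady-state peak Cmax,ss = C₀·R ≈ 10.926 × 1.2865 ≈ 14.056 μg/mL.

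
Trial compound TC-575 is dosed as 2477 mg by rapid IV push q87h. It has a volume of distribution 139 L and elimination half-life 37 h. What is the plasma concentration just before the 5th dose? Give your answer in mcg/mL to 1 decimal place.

4.3 mcg/mL

f = (1/2)^(τ/t½) = (1/2)^(87/37) ≈ 0.1960.
C₀ = D/Vd = 2477/139 ≈ 17.820 mcg/mL.
Before the 5th dose, 4 doses have been given. Superposition: Cmin = C₀·(f + f² + … + f^4).
≈ 17.820 × (0.1960 + 0.0384 + 0.0075 + 0.0015) ≈ 17.820 × 0.2434 ≈ 4.337 mcg/mL.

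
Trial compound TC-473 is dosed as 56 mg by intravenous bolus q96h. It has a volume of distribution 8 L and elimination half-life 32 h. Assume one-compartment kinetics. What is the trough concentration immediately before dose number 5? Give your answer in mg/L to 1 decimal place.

f = (1/2)^(τ/t½) = (1/2)^(96/32) ≈ 0.1250.
C₀ = D/Vd = 56/8 ≈ 7.000 mg/L.
Before the 5th dose, 4 doses have been given. Superposition: Cmin = C₀·(f + f² + … + f^4).
≈ 7.000 × (0.1250 + 0.0156 + 0.0020 + 0.0002) ≈ 7.000 × 0.1428 ≈ 1.000 mg/L.

1.0 mg/L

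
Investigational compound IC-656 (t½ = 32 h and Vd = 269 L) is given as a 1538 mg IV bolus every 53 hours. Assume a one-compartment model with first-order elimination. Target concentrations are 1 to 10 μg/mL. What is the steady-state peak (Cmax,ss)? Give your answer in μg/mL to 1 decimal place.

τ/t½ = 53/32 ≈ 1.6562, so fraction remaining f = (1/2)^(53/32) ≈ 0.3173.
Accumulation ratio R = 1/(1 − f) ≈ 1/0.6827 ≈ 1.4648.
Single-dose peak C₀ = D/Vd = 1538/269 ≈ 5.717 μg/mL.
Cmax,ss = C₀/(1 − f) ≈ 5.717/0.6827 ≈ 8.374 μg/mL.
Peak 8.4 μg/mL vs MTC 10 μg/mL: below toxic threshold.

8.4 μg/mL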